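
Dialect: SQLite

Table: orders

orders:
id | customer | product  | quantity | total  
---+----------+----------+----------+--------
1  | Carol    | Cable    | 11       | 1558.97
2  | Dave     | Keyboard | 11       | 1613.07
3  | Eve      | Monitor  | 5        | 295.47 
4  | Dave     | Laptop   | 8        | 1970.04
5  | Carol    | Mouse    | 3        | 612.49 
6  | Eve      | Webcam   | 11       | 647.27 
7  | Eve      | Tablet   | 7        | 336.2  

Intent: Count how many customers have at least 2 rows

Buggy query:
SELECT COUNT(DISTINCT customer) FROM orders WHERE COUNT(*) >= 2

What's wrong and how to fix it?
Bug: COUNT(*) cannot appear in WHERE; the per-group count doesn't exist yet

Fix: Group first with HAVING COUNT(*) >= 2, then COUNT the resulting groups

Corrected query:
SELECT COUNT(*) FROM (SELECT customer FROM orders GROUP BY customer HAVING COUNT(*) >= 2)

Result:
COUNT(*)
--------
3       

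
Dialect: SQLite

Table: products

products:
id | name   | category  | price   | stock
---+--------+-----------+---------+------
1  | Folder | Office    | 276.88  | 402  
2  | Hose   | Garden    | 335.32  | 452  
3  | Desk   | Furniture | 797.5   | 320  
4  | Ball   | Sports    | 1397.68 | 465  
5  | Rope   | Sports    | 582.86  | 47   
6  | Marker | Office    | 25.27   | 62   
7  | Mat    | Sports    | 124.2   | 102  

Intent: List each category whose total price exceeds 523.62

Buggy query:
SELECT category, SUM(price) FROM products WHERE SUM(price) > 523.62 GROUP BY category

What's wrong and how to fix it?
Bug: Aggregate functions cannot appear in a WHERE clause

Fix: Use HAVING (which filters groups after aggregation) instead of WHERE

Corrected query:
SELECT category, SUM(price) FROM products GROUP BY category HAVING SUM(price) > 523.62

Result:
category  | SUM(price)
----------+-----------
Furniture | 797.5     
Sports    | 2104.74   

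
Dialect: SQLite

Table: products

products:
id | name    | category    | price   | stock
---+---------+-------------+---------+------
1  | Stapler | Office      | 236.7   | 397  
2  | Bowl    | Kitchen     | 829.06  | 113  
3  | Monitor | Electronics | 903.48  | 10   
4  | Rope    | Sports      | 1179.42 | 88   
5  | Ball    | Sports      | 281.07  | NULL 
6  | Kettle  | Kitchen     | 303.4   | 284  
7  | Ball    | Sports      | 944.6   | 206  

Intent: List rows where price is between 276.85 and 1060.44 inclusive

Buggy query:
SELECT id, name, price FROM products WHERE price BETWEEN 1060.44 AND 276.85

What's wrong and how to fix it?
Bug: BETWEEN expects the lower bound first; with 1060.44 AND 276.85 the range is empty

Fix: Swap the bounds so the smaller value comes first

Corrected query:
SELECT id, name, price FROM products WHERE price BETWEEN 276.85 AND 1060.44

Result:
id | name    | price 
---+---------+-------
2  | Bowl    | 829.06
3  | Monitor | 903.48
5  | Ball    | 281.07
6  | Kettle  | 303.4 
7  | Ball    | 944.6 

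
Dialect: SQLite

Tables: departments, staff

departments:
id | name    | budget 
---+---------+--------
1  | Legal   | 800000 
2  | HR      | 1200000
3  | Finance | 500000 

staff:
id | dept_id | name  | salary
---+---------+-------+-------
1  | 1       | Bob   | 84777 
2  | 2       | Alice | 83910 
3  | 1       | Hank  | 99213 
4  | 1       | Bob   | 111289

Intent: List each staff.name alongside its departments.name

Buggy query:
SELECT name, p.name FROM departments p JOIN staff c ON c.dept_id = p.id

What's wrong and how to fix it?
Bug: Both tables have a 'name' column; the unqualified reference is ambiguous

Fix: Qualify the column with its table alias (c.name)

Corrected query:
SELECT c.name, p.name FROM departments p JOIN staff c ON c.dept_id = p.id

Result:
name  | name 
------+------
Bob   | Legal
Alice | HR   
Hank  | Legal
Bob   | Legal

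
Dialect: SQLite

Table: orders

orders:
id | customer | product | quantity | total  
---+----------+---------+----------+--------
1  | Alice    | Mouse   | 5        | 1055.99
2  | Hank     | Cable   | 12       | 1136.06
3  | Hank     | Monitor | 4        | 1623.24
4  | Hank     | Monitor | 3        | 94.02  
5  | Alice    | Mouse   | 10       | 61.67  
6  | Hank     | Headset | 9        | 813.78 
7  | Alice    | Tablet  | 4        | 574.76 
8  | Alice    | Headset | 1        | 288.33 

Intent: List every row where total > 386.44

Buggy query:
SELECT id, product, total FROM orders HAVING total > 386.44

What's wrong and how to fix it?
Bug: This is a non-aggregate query (no GROUP BY, no aggregates), so in SQLite the HAVING clause is invalid here; a row-level condition belongs in WHERE

Fix: Use WHERE for row-level filtering

Corrected query:
SELECT id, product, total FROM orders WHERE total > 386.44

Result:
id | product | total  
---+---------+--------
1  | Mouse   | 1055.99
2  | Cable   | 1136.06
3  | Monitor | 1623.24
6  | Headset | 813.78 
7  | Tablet  | 574.76 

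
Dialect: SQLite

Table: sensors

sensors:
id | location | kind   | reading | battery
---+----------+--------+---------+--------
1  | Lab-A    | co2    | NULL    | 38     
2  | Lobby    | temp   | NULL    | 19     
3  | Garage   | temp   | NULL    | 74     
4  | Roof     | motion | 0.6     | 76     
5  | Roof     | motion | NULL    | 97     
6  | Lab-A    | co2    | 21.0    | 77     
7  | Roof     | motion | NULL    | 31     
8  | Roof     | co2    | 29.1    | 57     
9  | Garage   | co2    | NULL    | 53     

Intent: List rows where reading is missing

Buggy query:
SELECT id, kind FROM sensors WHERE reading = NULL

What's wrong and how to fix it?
Bug: Comparing to NULL with '=' never matches; NULL = NULL is unknown, not true

Fix: Replace '= NULL' with 'IS NULL'

Corrected query:
SELECT id, kind FROM sensors WHERE reading IS NULL

Result:
id | kind  
---+-------
1  | co2   
2  | temp  
3  | temp  
5  | motion
7  | motion
9  | co2   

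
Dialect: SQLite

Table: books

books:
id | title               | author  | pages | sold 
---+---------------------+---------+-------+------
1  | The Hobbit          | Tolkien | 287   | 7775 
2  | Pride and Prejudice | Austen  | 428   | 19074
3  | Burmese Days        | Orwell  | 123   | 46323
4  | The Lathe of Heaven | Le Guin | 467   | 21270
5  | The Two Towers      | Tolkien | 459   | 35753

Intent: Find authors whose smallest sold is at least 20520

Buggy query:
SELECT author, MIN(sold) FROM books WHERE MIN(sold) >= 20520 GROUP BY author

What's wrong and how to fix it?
Bug: Aggregates like MIN are computed per group after WHERE runs

Fix: Use HAVING for the per-group MIN condition

Corrected query:
SELECT author, MIN(sold) FROM books GROUP BY author HAVING MIN(sold) >= 20520

Result:
author  | MIN(sold)
--------+----------
Le Guin | 21270    
Orwell  | 46323    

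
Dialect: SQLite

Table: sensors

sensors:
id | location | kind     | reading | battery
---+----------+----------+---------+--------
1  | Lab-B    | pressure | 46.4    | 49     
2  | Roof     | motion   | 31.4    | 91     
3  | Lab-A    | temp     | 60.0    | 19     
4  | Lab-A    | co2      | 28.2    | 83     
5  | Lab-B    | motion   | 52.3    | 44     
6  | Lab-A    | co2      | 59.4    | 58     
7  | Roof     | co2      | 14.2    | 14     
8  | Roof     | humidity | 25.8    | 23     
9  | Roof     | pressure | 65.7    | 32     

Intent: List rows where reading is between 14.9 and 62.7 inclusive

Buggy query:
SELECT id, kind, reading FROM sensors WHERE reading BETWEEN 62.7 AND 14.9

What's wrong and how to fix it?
Bug: BETWEEN expects the lower bound first; with 62.7 AND 14.9 the range is empty

Fix: Swap the bounds so the smaller value comes first

Corrected query:
SELECT id, kind, reading FROM sensors WHERE reading BETWEEN 14.9 AND 62.7

Result:
id | kind     | reading
---+----------+--------
1  | pressure | 46.4   
2  | motion   | 31.4   
3  | temp     | 60     
4  | co2      | 28.2   
5  | motion   | 52.3   
6  | co2      | 59.4   
8  | humidity | 25.8   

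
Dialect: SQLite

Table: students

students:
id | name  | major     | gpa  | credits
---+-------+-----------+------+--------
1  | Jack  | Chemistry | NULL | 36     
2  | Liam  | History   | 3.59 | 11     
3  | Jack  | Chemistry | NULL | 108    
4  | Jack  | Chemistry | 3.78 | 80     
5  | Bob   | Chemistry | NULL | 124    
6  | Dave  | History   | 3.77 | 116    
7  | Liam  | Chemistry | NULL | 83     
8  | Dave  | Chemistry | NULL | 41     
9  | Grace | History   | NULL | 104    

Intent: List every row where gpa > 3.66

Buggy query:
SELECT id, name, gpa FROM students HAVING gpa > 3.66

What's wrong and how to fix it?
Bug: This is a non-aggregate query (no GROUP BY, no aggregates), so in SQLite the HAVING clause is invalid here; a row-level condition belongs in WHERE

Fix: Use WHERE for row-level filtering

Corrected query:
SELECT id, name, gpa FROM students WHERE gpa > 3.66

Result:
id | name | gpa 
---+------+-----
4  | Jack | 3.78
6  | Dave | 3.77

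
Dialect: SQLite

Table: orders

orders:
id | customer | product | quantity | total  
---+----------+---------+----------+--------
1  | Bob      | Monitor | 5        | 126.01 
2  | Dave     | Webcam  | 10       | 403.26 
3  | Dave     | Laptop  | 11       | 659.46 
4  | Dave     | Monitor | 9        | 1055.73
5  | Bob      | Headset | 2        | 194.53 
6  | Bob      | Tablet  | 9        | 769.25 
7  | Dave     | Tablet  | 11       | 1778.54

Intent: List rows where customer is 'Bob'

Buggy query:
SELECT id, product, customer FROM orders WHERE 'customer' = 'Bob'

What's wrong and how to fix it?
Bug: Single quotes denote string literals in SQL; the column name is being compared as a constant string

Fix: Remove the quotes around the column name (or use double quotes for an identifier)

Corrected query:
SELECT id, product, customer FROM orders WHERE customer = 'Bob'

Result:
id | product | customer
---+---------+---------
1  | Monitor | Bob     
5  | Headset | Bob     
6  | Tablet  | Bob     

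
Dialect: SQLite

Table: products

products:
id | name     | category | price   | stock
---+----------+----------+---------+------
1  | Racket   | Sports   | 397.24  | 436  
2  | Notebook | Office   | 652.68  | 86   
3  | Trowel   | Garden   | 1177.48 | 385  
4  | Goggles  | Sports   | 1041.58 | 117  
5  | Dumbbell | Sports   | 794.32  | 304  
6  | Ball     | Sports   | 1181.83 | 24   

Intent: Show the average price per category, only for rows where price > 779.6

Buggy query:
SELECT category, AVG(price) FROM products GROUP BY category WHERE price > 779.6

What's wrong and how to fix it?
Bug: Row-level WHERE must come before GROUP BY in the clause order

Fix: Place WHERE between FROM and GROUP BY

Corrected query:
SELECT category, AVG(price) FROM products WHERE price > 779.6 GROUP BY category

Result:
category | AVG(price)
---------+-----------
Garden   | 1177.48   
Sports   | 1005.91   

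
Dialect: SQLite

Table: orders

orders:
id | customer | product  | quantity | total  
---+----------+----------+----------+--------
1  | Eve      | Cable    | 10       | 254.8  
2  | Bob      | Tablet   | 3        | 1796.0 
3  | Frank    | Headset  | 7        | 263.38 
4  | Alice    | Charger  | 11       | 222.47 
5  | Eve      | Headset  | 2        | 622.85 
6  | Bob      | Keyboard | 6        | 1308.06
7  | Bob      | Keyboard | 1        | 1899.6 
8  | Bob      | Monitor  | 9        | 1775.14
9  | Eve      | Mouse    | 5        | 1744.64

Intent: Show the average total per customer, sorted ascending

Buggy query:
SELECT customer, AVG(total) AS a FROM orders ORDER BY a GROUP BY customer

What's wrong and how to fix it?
Bug: GROUP BY must precede ORDER BY

Fix: Move ORDER BY to the end, after GROUP BY

Corrected query:
SELECT customer, AVG(total) AS a FROM orders GROUP BY customer ORDER BY a

Result:
customer | a         
---------+-----------
Alice    | 222.47    
Frank    | 263.38    
Eve      | 874.096667
Bob      | 1694.7    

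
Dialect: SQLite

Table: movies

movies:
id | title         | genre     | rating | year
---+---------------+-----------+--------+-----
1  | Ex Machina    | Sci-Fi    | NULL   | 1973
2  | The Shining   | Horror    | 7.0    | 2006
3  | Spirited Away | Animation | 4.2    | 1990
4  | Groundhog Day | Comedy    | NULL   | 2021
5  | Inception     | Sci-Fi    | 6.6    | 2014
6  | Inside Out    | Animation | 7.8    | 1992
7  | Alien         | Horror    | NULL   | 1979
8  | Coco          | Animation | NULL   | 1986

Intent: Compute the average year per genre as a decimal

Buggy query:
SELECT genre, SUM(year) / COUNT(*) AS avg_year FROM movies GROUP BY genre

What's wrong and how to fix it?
Bug: SUM(year) and COUNT(*) are both integers; the division truncates the fractional part

Fix: Cast one side to REAL so the division keeps the fractional part

Corrected query:
SELECT genre, SUM(year) * 1.0 / COUNT(*) AS avg_year FROM movies GROUP BY genre

Result:
genre     | avg_year   
----------+------------
Animation | 1989.333333
Comedy    | 2021       
Horror    | 1992.5     
Sci-Fi    | 1993.5     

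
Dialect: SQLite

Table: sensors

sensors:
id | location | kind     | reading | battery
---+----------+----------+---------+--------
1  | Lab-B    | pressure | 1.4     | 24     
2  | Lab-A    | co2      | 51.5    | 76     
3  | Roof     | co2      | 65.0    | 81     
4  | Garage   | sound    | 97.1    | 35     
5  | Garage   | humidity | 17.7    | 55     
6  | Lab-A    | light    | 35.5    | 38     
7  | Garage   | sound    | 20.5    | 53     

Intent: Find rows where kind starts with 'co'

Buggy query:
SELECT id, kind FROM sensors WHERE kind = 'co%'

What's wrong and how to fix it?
Bug: Wildcards only work with LIKE; '=' treats '%' as a literal character

Fix: Replace '=' with LIKE so 'co%' is treated as a pattern

Corrected query:
SELECT id, kind FROM sensors WHERE kind LIKE 'co%'

Result:
id | kind
---+-----
2  | co2 
3  | co2 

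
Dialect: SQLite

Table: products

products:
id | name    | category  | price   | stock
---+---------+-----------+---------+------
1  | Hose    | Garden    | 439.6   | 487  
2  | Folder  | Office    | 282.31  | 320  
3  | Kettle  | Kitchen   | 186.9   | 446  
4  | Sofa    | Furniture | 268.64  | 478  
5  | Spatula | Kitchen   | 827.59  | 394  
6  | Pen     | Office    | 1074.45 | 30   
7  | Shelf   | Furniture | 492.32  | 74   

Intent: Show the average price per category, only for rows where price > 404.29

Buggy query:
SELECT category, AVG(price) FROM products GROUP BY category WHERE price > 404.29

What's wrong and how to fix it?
Bug: Row-level WHERE must come before GROUP BY in the clause order

Fix: Place WHERE between FROM and GROUP BY

Corrected query:
SELECT category, AVG(price) FROM products WHERE price > 404.29 GROUP BY category

Result:
category  | AVG(price)
----------+-----------
Furniture | 492.32    
Garden    | 439.6     
Kitchen   | 827.59    
Office    | 1074.45   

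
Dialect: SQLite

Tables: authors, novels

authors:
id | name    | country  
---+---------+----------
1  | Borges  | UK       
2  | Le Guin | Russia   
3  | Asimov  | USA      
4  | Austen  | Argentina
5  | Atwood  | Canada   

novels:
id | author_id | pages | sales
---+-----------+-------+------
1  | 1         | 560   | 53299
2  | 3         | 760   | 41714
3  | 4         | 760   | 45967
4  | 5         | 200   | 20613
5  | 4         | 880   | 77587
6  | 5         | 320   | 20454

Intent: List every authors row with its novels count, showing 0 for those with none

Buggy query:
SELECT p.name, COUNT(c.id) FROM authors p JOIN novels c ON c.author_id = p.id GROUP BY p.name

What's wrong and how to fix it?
Bug: An inner join excludes parents with zero children

Fix: Switch to LEFT JOIN to retain unmatched parent rows

Corrected query:
SELECT p.name, COUNT(c.id) FROM authors p LEFT JOIN novels c ON c.author_id = p.id GROUP BY p.name

Result:
name    | COUNT(c.id)
--------+------------
Asimov  | 1          
Atwood  | 2          
Austen  | 2          
Borges  | 1          
Le Guin | 0          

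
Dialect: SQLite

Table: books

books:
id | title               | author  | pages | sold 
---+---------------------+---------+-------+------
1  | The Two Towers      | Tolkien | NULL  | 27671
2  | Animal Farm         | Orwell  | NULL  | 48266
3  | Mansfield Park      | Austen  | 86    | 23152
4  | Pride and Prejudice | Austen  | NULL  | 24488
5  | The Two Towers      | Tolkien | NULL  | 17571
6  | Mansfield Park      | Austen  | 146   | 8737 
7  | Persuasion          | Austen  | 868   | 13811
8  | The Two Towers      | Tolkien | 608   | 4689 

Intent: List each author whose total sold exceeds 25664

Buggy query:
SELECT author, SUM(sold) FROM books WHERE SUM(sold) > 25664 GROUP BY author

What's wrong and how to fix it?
Bug: SUM(sold) is an aggregate, but WHERE filters rows before aggregation

Fix: Move the aggregate condition to a HAVING clause

Corrected query:
SELECT author, SUM(sold) FROM books GROUP BY author HAVING SUM(sold) > 25664

Result:
author  | SUM(sold)
--------+----------
Austen  | 70188    
Orwell  | 48266    
Tolkien | 49931    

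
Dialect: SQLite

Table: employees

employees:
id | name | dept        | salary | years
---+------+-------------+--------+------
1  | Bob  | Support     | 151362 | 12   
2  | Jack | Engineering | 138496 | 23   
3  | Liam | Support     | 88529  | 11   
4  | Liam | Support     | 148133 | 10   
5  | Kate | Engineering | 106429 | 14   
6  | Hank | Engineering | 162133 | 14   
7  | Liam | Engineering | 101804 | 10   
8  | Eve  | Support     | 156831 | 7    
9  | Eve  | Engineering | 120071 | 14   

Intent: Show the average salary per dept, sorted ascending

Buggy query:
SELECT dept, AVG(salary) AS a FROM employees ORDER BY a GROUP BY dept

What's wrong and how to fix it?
Bug: ORDER BY appears before GROUP BY; SQL clause order requires GROUP BY first

Fix: Move ORDER BY to the end, after GROUP BY

Corrected query:
SELECT dept, AVG(salary) AS a FROM employees GROUP BY dept ORDER BY a

Result:
dept        | a        
------------+----------
Engineering | 125786.6 
Support     | 136213.75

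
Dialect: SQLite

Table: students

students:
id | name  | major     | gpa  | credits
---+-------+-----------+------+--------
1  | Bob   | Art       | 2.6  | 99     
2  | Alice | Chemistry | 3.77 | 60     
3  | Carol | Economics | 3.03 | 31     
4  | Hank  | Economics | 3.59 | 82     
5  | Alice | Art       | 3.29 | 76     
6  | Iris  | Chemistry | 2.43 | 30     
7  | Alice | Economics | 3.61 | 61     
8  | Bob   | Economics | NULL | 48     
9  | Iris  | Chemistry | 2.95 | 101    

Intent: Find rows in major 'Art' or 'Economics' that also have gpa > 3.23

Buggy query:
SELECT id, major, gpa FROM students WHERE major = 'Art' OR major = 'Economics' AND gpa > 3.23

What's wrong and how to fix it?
Bug: Without parentheses, AND is evaluated before OR, so the gpa filter only applies to the 'Economics' branch

Fix: Add parentheses around the OR so the AND applies to both alternatives

Corrected query:
SELECT id, major, gpa FROM students WHERE (major = 'Art' OR major = 'Economics') AND gpa > 3.23

Result:
id | major     | gpa 
---+-----------+-----
4  | Economics | 3.59
5  | Art       | 3.29
7  | Economics | 3.61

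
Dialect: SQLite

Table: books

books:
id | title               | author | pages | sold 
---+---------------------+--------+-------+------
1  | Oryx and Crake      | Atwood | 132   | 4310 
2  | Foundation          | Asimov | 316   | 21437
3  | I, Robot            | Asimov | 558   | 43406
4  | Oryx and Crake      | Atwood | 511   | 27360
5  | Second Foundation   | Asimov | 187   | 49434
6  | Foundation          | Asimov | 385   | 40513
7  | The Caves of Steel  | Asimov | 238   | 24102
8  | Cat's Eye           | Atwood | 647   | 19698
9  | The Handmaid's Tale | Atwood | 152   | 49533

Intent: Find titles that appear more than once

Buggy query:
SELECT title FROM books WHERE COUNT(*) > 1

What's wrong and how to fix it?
Bug: WHERE can't reference COUNT(*); aggregates are computed after WHERE

Fix: Group first, then use HAVING for the count condition

Corrected query:
SELECT title FROM books GROUP BY title HAVING COUNT(*) > 1

Result:
title         
--------------
Foundation    
Oryx and Crake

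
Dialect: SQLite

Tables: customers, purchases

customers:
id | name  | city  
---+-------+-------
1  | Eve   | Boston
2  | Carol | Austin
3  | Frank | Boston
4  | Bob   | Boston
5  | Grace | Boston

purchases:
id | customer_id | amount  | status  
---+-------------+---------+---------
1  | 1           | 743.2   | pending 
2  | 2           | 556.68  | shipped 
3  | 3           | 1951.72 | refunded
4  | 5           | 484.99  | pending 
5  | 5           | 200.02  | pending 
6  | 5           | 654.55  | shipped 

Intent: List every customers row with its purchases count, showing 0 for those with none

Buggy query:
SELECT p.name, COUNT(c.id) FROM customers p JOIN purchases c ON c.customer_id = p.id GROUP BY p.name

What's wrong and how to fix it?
Bug: An inner join excludes parents with zero children

Fix: Use LEFT JOIN so parents without children still appear (COUNT(c.id) gives 0)

Corrected query:
SELECT p.name, COUNT(c.id) FROM customers p LEFT JOIN purchases c ON c.customer_id = p.id GROUP BY p.name

Result:
name  | COUNT(c.id)
------+------------
Bob   | 0          
Carol | 1          
Eve   | 1          
Frank | 1          
Grace | 3          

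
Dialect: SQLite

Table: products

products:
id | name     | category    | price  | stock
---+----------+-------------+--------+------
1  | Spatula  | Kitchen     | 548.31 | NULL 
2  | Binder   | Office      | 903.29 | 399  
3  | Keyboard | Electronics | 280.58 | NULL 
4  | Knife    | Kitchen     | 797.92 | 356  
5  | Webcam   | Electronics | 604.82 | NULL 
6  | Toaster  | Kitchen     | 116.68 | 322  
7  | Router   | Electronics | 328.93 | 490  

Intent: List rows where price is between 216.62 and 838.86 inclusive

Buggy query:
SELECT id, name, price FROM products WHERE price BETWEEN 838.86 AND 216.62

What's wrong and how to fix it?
Bug: The bounds are reversed; BETWEEN a AND b requires a <= b to match anything

Fix: Write BETWEEN 216.62 AND 838.86

Corrected query:
SELECT id, name, price FROM products WHERE price BETWEEN 216.62 AND 838.86

Result:
id | name     | price 
---+----------+-------
1  | Spatula  | 548.31
3  | Keyboard | 280.58
4  | Knife    | 797.92
5  | Webcam   | 604.82
7  | Router   | 328.93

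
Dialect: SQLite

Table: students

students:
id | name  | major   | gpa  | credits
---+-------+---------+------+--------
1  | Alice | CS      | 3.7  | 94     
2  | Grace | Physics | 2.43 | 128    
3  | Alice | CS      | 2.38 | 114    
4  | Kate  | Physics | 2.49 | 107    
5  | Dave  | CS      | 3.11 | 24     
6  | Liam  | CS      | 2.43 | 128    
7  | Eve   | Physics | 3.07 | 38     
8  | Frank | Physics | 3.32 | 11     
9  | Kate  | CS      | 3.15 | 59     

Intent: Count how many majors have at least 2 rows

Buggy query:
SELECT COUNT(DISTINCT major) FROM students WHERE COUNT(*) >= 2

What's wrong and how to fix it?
Bug: COUNT(*) cannot appear in WHERE; the per-group count doesn't exist yet

Fix: Group first with HAVING COUNT(*) >= 2, then COUNT the resulting groups

Corrected query:
SELECT COUNT(*) FROM (SELECT major FROM students GROUP BY major HAVING COUNT(*) >= 2)

Result:
COUNT(*)
--------
2       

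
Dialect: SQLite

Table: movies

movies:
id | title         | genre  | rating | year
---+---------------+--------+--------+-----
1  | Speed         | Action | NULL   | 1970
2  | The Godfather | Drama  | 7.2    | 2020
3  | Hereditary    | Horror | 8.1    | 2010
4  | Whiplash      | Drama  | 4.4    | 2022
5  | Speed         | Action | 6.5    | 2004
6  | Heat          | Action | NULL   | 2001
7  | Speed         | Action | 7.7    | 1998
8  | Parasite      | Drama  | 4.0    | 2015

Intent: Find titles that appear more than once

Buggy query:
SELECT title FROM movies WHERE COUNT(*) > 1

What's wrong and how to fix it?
Bug: WHERE can't reference COUNT(*); aggregates are computed after WHERE

Fix: Group first, then use HAVING for the count condition

Corrected query:
SELECT title FROM movies GROUP BY title HAVING COUNT(*) > 1

Result:
title
-----
Speed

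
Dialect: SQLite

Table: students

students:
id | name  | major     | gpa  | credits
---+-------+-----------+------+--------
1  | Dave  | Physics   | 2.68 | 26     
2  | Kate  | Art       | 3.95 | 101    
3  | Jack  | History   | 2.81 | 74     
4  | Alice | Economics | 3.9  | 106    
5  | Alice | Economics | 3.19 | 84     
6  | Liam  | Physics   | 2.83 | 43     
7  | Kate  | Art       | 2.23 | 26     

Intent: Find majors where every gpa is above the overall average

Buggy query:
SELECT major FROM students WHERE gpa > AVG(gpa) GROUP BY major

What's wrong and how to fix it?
Bug: WHERE evaluates per row before aggregation, so AVG() is unavailable

Fix: Compute the overall average in a scalar subquery and compare each group's MIN against it in HAVING

Corrected query:
SELECT major FROM students GROUP BY major HAVING MIN(gpa) > (SELECT AVG(gpa) FROM students)

Result:
major    
---------
Economics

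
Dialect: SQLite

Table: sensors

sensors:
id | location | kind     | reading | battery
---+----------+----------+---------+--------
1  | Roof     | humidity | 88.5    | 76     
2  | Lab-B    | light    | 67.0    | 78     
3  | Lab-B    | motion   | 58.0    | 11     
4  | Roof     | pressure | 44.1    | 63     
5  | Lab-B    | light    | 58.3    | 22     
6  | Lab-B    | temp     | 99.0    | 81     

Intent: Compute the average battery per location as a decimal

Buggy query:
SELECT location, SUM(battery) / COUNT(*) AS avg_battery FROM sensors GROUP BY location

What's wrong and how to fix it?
Bug: SUM(battery) and COUNT(*) are both integers; the division truncates the fractional part

Fix: Cast one side to REAL so the division keeps the fractional part

Corrected query:
SELECT location, SUM(battery) * 1.0 / COUNT(*) AS avg_battery FROM sensors GROUP BY location

Result:
location | avg_battery
---------+------------
Lab-B    | 48         
Roof     | 69.5       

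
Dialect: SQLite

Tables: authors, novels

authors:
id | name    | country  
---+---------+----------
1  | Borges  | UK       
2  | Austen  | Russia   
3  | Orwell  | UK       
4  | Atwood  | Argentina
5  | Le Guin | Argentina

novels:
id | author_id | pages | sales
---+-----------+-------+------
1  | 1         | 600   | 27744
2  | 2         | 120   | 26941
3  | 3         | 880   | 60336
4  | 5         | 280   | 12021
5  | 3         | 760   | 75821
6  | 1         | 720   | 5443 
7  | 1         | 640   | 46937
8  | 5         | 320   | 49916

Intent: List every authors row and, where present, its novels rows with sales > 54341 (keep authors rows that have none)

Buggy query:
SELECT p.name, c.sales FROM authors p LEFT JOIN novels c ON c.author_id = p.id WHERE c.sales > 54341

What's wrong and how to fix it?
Bug: Filtering c.sales in WHERE discards the NULL rows produced by LEFT JOIN, turning it into an inner join

Fix: Move the right-table condition into the ON clause so unmatched parents are kept

Corrected query:
SELECT p.name, c.sales FROM authors p LEFT JOIN novels c ON c.author_id = p.id AND c.sales > 54341

Result:
name    | sales
--------+------
Borges  | NULL 
Austen  | NULL 
Orwell  | 60336
Orwell  | 75821
Atwood  | NULL 
Le Guin | NULL 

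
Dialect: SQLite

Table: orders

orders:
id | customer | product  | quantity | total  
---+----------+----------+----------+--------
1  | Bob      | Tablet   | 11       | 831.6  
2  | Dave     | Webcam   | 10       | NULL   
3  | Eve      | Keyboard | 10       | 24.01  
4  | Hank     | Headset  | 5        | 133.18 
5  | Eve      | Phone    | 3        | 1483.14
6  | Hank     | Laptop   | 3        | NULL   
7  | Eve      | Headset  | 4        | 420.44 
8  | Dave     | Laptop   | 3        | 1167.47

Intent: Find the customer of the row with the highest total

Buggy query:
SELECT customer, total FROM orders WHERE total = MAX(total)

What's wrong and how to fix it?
Bug: WHERE is evaluated per row; an aggregate over the whole table isn't defined there

Fix: Wrap MAX in a scalar subquery so WHERE compares against a single value

Corrected query:
SELECT customer, total FROM orders WHERE total = (SELECT MAX(total) FROM orders)

Result:
customer | total  
---------+--------
Eve      | 1483.14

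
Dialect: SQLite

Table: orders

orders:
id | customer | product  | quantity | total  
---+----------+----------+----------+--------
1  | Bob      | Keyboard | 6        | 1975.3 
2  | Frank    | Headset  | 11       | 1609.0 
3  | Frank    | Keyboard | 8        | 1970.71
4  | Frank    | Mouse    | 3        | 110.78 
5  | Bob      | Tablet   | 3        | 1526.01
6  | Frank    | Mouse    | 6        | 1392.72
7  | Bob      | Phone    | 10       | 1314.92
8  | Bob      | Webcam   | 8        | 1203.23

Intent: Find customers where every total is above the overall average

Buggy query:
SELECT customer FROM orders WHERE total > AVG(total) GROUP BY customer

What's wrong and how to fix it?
Bug: WHERE evaluates per row before aggregation, so AVG() is unavailable

Fix: Use a subquery for AVG and a HAVING MIN(...) filter so the condition holds for every row in the group

Corrected query:
SELECT customer FROM orders GROUP BY customer HAVING MIN(total) > (SELECT AVG(total) FROM orders)

Result:
(no rows)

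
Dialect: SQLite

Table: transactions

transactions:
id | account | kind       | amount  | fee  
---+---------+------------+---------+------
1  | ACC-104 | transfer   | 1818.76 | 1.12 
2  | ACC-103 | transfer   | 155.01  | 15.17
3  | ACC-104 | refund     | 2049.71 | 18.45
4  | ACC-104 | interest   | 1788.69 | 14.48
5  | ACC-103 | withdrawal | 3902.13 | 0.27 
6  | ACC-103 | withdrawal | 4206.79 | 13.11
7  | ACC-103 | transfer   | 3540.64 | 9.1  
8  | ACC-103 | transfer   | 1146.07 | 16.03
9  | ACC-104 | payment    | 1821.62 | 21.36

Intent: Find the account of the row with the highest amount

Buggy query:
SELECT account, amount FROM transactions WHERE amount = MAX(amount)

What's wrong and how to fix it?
Bug: WHERE is evaluated per row; an aggregate over the whole table isn't defined there

Fix: Wrap MAX in a scalar subquery so WHERE compares against a single value

Corrected query:
SELECT account, amount FROM transactions WHERE amount = (SELECT MAX(amount) FROM transactions)

Result:
account | amount 
--------+--------
ACC-103 | 4206.79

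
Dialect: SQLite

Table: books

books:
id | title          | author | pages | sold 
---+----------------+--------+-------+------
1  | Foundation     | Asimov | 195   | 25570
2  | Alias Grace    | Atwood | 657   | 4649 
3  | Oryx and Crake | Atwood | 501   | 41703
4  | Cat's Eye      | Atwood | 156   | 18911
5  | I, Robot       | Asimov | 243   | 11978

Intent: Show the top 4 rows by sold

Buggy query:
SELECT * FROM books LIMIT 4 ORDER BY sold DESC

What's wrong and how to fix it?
Bug: ORDER BY cannot follow LIMIT; LIMIT is the final clause

Fix: Sort with ORDER BY, then apply LIMIT

Corrected query:
SELECT * FROM books ORDER BY sold DESC LIMIT 4

Result:
id | title          | author | pages | sold 
---+----------------+--------+-------+------
3  | Oryx and Crake | Atwood | 501   | 41703
1  | Foundation     | Asimov | 195   | 25570
4  | Cat's Eye      | Atwood | 156   | 18911
5  | I, Robot       | Asimov | 243   | 11978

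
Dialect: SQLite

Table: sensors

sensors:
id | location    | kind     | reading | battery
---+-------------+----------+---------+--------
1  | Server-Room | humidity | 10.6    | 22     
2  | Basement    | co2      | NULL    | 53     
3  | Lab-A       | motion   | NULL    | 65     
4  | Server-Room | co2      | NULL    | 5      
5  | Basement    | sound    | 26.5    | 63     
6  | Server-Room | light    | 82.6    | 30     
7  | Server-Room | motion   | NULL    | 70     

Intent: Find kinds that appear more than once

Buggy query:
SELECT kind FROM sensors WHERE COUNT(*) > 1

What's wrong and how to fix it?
Bug: COUNT(*) is an aggregate and cannot be used in WHERE

Fix: GROUP BY kind, then filter groups with HAVING COUNT(*) > 1

Corrected query:
SELECT kind FROM sensors GROUP BY kind HAVING COUNT(*) > 1

Result:
kind  
------
co2   
motion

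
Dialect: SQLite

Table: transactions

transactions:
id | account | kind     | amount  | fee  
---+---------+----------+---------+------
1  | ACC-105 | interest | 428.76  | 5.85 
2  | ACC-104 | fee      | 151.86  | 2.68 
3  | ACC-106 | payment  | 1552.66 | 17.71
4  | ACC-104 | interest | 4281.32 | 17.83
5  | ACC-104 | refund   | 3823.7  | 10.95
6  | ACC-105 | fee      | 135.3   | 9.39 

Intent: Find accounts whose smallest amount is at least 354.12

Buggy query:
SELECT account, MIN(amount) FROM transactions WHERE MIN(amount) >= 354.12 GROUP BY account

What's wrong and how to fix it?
Bug: Aggregates like MIN are computed per group after WHERE runs

Fix: Use HAVING for the per-group MIN condition

Corrected query:
SELECT account, MIN(amount) FROM transactions GROUP BY account HAVING MIN(amount) >= 354.12

Result:
account | MIN(amount)
--------+------------
ACC-106 | 1552.66    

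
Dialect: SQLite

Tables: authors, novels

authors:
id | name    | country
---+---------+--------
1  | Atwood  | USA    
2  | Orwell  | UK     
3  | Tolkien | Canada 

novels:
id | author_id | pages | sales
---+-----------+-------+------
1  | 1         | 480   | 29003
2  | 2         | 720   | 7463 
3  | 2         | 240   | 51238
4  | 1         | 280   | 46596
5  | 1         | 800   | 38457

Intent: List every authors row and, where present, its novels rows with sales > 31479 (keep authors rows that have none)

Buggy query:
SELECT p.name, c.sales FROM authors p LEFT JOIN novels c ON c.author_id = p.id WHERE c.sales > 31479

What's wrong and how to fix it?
Bug: Filtering c.sales in WHERE discards the NULL rows produced by LEFT JOIN, turning it into an inner join

Fix: Put 'c.sales > 31479' in the JOIN's ON clause instead of WHERE

Corrected query:
SELECT p.name, c.sales FROM authors p LEFT JOIN novels c ON c.author_id = p.id AND c.sales > 31479

Result:
name    | sales
--------+------
Atwood  | 38457
Atwood  | 46596
Orwell  | 51238
Tolkien | NULL 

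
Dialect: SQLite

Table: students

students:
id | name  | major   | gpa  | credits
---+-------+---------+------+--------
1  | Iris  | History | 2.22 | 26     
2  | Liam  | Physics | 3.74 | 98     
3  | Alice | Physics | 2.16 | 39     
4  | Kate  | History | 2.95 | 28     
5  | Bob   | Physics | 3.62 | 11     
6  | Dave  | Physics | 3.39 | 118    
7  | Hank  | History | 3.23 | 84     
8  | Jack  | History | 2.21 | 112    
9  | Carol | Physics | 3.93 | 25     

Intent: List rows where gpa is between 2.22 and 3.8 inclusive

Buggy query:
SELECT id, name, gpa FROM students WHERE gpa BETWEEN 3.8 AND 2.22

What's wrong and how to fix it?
Bug: The bounds are reversed; BETWEEN a AND b requires a <= b to match anything

Fix: Write BETWEEN 2.22 AND 3.8

Corrected query:
SELECT id, name, gpa FROM students WHERE gpa BETWEEN 2.22 AND 3.8

Result:
id | name | gpa 
---+------+-----
1  | Iris | 2.22
2  | Liam | 3.74
4  | Kate | 2.95
5  | Bob  | 3.62
6  | Dave | 3.39
7  | Hank | 3.23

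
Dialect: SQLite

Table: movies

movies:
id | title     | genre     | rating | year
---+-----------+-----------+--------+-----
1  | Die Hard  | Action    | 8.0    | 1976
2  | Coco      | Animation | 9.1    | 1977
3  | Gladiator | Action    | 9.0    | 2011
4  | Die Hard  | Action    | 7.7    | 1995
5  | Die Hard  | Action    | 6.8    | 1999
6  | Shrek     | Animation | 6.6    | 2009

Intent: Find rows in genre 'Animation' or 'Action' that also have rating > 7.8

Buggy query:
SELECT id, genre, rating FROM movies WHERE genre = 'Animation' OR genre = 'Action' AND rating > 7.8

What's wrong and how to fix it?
Bug: Without parentheses, AND is evaluated before OR, so the rating filter only applies to the 'Action' branch

Fix: Group the OR with parentheses (or use IN), then AND the threshold

Corrected query:
SELECT id, genre, rating FROM movies WHERE (genre = 'Animation' OR genre = 'Action') AND rating > 7.8

Result:
id | genre     | rating
---+-----------+-------
1  | Action    | 8     
2  | Animation | 9.1   
3  | Action    | 9     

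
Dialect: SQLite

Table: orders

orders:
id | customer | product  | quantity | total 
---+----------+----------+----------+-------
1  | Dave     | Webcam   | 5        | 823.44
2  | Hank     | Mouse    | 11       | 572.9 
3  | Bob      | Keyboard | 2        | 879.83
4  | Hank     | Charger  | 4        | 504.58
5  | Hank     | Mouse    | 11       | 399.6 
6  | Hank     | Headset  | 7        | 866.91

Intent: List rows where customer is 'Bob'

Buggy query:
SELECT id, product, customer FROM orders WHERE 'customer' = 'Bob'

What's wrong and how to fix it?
Bug: Single quotes denote string literals in SQL; the column name is being compared as a constant string

Fix: Remove the quotes around the column name (or use double quotes for an identifier)

Corrected query:
SELECT id, product, customer FROM orders WHERE customer = 'Bob'

Result:
id | product  | customer
---+----------+---------
3  | Keyboard | Bob     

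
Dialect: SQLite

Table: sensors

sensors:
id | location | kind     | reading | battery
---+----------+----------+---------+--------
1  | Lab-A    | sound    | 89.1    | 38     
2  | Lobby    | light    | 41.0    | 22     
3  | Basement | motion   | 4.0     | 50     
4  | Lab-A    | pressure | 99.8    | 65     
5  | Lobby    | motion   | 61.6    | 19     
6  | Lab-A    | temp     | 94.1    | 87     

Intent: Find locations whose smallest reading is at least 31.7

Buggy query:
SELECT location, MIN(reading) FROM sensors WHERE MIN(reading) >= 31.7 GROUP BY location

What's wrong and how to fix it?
Bug: MIN() in WHERE is a misuse of aggregate

Fix: Replace WHERE with HAVING after the GROUP BY

Corrected query:
SELECT location, MIN(reading) FROM sensors GROUP BY location HAVING MIN(reading) >= 31.7

Result:
location | MIN(reading)
---------+-------------
Lab-A    | 89.1        
Lobby    | 41          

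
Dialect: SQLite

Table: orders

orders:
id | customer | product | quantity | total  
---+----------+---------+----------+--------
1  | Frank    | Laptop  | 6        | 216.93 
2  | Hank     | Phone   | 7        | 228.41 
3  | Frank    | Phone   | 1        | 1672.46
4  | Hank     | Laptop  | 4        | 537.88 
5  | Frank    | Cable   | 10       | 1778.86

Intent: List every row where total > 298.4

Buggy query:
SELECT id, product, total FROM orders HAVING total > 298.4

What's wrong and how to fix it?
Bug: This is a non-aggregate query (no GROUP BY, no aggregates), so in SQLite the HAVING clause is invalid here; a row-level condition belongs in WHERE

Fix: Replace HAVING with WHERE since the condition applies to individual rows

Corrected query:
SELECT id, product, total FROM orders WHERE total > 298.4

Result:
id | product | total  
---+---------+--------
3  | Phone   | 1672.46
4  | Laptop  | 537.88 
5  | Cable   | 1778.86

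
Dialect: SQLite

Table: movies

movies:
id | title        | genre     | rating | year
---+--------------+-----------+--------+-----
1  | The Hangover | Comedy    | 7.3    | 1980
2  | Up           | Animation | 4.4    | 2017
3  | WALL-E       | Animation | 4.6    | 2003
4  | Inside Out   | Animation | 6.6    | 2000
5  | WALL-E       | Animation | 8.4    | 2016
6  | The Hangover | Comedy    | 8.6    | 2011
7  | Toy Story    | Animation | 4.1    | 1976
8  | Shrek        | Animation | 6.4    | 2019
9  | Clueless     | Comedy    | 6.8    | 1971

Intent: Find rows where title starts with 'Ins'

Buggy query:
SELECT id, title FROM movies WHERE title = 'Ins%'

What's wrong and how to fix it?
Bug: '=' compares the literal string including the % character; pattern matching needs LIKE

Fix: Use LIKE for wildcard pattern matching

Corrected query:
SELECT id, title FROM movies WHERE title LIKE 'Ins%'

Result:
id | title     
---+-----------
4  | Inside Out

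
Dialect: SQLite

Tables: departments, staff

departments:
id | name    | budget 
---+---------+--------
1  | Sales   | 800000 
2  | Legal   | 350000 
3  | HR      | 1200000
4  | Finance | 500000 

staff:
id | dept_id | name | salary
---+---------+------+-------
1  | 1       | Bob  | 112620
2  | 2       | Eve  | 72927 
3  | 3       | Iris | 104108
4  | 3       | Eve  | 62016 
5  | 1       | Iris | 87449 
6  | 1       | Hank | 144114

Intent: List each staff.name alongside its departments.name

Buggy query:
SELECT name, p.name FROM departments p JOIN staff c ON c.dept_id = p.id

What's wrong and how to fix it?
Bug: 'name' exists in both joined tables, so the database can't tell which one is meant

Fix: Prefix ambiguous columns with the table alias

Corrected query:
SELECT c.name, p.name FROM departments p JOIN staff c ON c.dept_id = p.id

Result:
name | name 
-----+------
Bob  | Sales
Eve  | Legal
Iris | HR   
Eve  | HR   
Iris | Sales
Hank | Sales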